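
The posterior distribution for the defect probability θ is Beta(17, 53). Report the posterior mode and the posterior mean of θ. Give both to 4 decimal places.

θ_MAP = 0.2353, E[θ|data] = 0.2429

Mode = (17−1)/(17+53−2) = 16/68 = 0.2353.
Mean = 17/(17+53) = 17/70 = 0.2429.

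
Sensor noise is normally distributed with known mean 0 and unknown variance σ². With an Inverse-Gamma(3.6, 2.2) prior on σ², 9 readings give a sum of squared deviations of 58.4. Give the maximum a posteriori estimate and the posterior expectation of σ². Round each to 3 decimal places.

Posterior: Inverse-Gamma(shape = 3.6+9/2 = 8.1, scale = 2.2+58.4/2 = 31.4).
Mode = β/(α+1) = 31.4/9.1 = 3.451.
Mean = β/(α−1) = 31.4/7.1 = 4.423.

maximum a posteriori estimate = 3.451, posterior expectation = 4.423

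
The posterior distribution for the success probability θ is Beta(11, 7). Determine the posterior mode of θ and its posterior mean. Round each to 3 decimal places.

Mode = (11−1)/(11+7−2) = 10/16 = 0.625.
Mean = 11/(11+7) = 11/18 = 0.611.

MAP = 0.625; posterior mean = 0.611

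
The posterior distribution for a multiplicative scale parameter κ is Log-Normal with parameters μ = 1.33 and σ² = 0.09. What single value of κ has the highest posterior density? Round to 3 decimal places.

Mode = exp(μ − σ²) = exp(1.24) = 3.456.
Mean = exp(μ + σ²/2) = exp(1.375) = 3.955.
This is the posterior mode — the MAP estimate.

3.456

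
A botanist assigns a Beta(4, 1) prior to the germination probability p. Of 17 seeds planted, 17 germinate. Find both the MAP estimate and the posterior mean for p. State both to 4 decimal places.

Posterior: Beta(4+17, 1+0) = Beta(21, 1).
Since β = 1 ≤ 1 and α > 1, the Beta density is monotone increasing on [0,1]; the mode is at 1.
Mean = 21/(21+1) = 0.9545.

p_MAP = 1.0000, E[p|data] = 0.9545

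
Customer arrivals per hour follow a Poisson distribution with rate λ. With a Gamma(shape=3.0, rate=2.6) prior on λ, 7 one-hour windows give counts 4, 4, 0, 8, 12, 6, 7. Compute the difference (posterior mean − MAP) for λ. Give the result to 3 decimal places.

0.104

Σ counts = 41. Posterior: Gamma(shape = 3.0+41 = 44.0, rate = 2.6+7 = 9.6).
Mode = (α−1)/β = 43.0/9.6 = 4.479.
Mean = α/β = 44.0/9.6 = 4.583.
Difference = 4.583 − 4.479 = 0.104.
Mean > mode: the posterior has a right tail.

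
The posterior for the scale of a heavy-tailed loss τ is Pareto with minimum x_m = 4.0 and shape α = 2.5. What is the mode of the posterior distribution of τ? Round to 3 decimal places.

The Pareto density is strictly decreasing on [x_m, ∞), so the mode is x_m = 4.000.
Mean = α·x_m/(α−1) = 2.5·4.0/1.5 = 6.667.
This is the posterior mode — the MAP estimate.

4.000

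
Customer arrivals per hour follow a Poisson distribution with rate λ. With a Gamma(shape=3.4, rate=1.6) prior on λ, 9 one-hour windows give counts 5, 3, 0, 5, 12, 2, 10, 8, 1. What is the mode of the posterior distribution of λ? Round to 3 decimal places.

4.566

Σ counts = 46. Posterior: Gamma(shape = 3.4+46 = 49.4, rate = 1.6+9 = 10.6).
Mode = (α−1)/β = 48.4/10.6 = 4.566.
Mean = α/β = 49.4/10.6 = 4.660.
This is the posterior mode — the MAP estimate.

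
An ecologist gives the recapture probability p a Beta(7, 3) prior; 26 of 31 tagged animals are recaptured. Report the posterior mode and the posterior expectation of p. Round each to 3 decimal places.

p_MAP = 0.821, E[p|data] = 0.805

Posterior: Beta(7+26, 3+5) = Beta(33, 8).
Mode = (33−1)/(33+8−2) = 32/39 = 0.821.
Mean = 33/(33+8) = 33/41 = 0.805.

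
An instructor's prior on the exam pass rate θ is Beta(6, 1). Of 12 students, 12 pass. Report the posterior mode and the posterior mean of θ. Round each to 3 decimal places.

MAP = 1.000; posterior mean = 0.947

Posterior: Beta(6+12, 1+0) = Beta(18, 1).
Since β = 1 ≤ 1 and α > 1, the Beta density is monotone increasing on [0,1]; the mode is at 1.
Mean = 18/(18+1) = 0.947.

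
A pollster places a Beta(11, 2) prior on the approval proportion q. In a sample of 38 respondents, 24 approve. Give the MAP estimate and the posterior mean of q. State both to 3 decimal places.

Posterior: Beta(11+24, 2+14) = Beta(35, 16).
Mode = (35−1)/(35+16−2) = 34/49 = 0.694.
Mean = 35/(35+16) = 35/51 = 0.686.

MAP = 0.694, posterior mean = 0.686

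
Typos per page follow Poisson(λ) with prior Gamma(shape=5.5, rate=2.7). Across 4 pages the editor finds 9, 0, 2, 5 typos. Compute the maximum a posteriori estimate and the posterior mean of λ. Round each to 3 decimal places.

Σ counts = 16. Posterior: Gamma(shape = 5.5+16 = 21.5, rate = 2.7+4 = 6.7).
Mode = (α−1)/β = 20.5/6.7 = 3.060.
Mean = α/β = 21.5/6.7 = 3.209.

MAP = 3.060; posterior mean = 3.209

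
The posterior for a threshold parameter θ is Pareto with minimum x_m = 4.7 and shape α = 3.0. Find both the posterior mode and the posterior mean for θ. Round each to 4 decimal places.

θ_MAP = 4.7000, E[θ|data] = 7.0500

The Pareto density is strictly decreasing on [x_m, ∞), so the mode is x_m = 4.7000.
Mean = α·x_m/(α−1) = 3.0·4.7/2.0 = 7.0500.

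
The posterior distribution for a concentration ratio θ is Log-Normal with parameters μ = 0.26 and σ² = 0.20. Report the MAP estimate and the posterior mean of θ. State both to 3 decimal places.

MAP: 1.062. Posterior mean: 1.433.

Mode = exp(μ − σ²) = exp(0.06) = 1.062.
Mean = exp(μ + σ²/2) = exp(0.360) = 1.433.
Right-skewed posterior ⇒ mode < mean.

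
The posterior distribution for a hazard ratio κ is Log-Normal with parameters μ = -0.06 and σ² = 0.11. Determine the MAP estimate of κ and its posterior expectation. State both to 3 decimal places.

MAP estimate = 0.844, posterior expectation = 0.995

Mode = exp(μ − σ²) = exp(-0.17) = 0.844.
Mean = exp(μ + σ²/2) = exp(-0.005) = 0.995.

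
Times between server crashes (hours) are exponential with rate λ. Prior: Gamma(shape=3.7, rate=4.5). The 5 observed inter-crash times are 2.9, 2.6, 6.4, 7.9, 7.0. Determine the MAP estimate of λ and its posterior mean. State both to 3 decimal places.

Σ times = 26.8. Posterior: Gamma(shape = 3.7+5 = 8.7, rate = 4.5+26.8 = 31.3).
Mode = (α−1)/β = 7.7/31.3 = 0.246.
Mean = α/β = 8.7/31.3 = 0.278.

MAP: 0.246. Posterior mean: 0.278.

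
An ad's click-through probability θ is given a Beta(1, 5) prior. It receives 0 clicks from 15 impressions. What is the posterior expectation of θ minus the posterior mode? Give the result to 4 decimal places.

0.0476

Posterior: Beta(1+0, 5+15) = Beta(1, 20).
Since α = 1 ≤ 1 and β > 1, the Beta density is monotone decreasing on [0,1]; the mode is at 0.
Mean = 1/(1+20) = 0.0476.
Difference = 0.0476 − 0.0000 = 0.0476.
Mean > mode: the posterior has a right tail.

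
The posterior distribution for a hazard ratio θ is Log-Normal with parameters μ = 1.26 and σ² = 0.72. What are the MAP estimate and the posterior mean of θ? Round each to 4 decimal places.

MAP: 1.7160. Posterior mean: 5.0531.

Mode = exp(μ − σ²) = exp(0.54) = 1.7160.
Mean = exp(μ + σ²/2) = exp(1.620) = 5.0531.
The mean is pulled above the mode by the posterior's right skew.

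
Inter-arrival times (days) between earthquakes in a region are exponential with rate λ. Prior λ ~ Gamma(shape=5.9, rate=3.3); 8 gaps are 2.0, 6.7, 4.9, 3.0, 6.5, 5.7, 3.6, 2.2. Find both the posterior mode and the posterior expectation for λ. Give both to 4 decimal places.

Σ times = 34.6. Posterior: Gamma(shape = 5.9+8 = 13.9, rate = 3.3+34.6 = 37.9).
Mode = (α−1)/β = 12.9/37.9 = 0.3404.
Mean = α/β = 13.9/37.9 = 0.3668.
The posterior is right-skewed, so the mean exceeds the mode.

λ_MAP = 0.3404, E[λ|data] = 0.3668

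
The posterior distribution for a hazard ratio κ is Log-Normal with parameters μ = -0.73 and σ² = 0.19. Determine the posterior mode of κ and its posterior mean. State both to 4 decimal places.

Mode = exp(μ − σ²) = exp(-0.92) = 0.3985.
Mean = exp(μ + σ²/2) = exp(-0.635) = 0.5299.
Right-skewed posterior ⇒ mode < mean.

κ_MAP = 0.3985, E[κ|data] = 0.5299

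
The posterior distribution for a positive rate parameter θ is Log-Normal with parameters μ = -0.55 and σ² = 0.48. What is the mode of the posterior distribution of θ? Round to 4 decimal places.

Mode = exp(μ − σ²) = exp(-1.03) = 0.3570.
Mean = exp(μ + σ²/2) = exp(-0.310) = 0.7334.
This is the posterior mode — the MAP estimate.

0.3570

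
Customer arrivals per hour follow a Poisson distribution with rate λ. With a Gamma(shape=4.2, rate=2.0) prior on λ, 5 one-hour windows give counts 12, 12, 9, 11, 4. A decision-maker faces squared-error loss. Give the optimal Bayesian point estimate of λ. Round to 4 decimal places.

Σ counts = 48. Posterior: Gamma(shape = 4.2+48 = 52.2, rate = 2.0+5 = 7.0).
Mode = (α−1)/β = 51.2/7.0 = 7.3143.
Mean = α/β = 52.2/7.0 = 7.4571.
Squared-error loss ⇒ the optimal estimator is the posterior mean.

7.4571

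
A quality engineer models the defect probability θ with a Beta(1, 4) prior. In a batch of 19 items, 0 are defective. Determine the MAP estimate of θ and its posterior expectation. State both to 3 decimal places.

θ_MAP = 0.000, E[θ|data] = 0.042

Posterior: Beta(1+0, 4+19) = Beta(1, 23).
Since α = 1 ≤ 1 and β > 1, the Beta density is monotone decreasing on [0,1]; the mode is at 0.
Mean = 1/(1+23) = 0.042.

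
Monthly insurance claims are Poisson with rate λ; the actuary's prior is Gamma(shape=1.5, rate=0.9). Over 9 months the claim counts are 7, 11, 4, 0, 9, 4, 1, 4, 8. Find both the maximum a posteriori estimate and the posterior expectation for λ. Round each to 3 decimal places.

Σ counts = 48. Posterior: Gamma(shape = 1.5+48 = 49.5, rate = 0.9+9 = 9.9).
Mode = (α−1)/β = 48.5/9.9 = 4.899.
Mean = α/β = 49.5/9.9 = 5.000.

λ_MAP = 4.899, E[λ|data] = 5.000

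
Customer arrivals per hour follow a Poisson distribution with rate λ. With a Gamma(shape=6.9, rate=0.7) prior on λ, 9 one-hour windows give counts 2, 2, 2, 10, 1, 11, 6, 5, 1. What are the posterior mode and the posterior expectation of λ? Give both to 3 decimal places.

MAP = 4.732; posterior mean = 4.835

Σ counts = 40. Posterior: Gamma(shape = 6.9+40 = 46.9, rate = 0.7+9 = 9.7).
Mode = (α−1)/β = 45.9/9.7 = 4.732.
Mean = α/β = 46.9/9.7 = 4.835.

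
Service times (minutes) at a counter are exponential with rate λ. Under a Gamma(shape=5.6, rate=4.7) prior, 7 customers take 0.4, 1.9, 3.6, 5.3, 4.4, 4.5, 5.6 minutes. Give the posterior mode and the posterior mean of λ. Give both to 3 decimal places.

MAP: 0.382. Posterior mean: 0.414.

Σ times = 25.7. Posterior: Gamma(shape = 5.6+7 = 12.6, rate = 4.7+25.7 = 30.4).
Mode = (α−1)/β = 11.6/30.4 = 0.382.
Mean = α/β = 12.6/30.4 = 0.414.
The mean is pulled above the mode by the posterior's right skew.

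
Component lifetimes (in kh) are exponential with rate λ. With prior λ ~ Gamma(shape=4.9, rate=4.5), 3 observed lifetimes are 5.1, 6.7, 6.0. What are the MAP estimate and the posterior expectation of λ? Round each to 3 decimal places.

MAP estimate = 0.309, posterior expectation = 0.354

Σ times = 17.8. Posterior: Gamma(shape = 4.9+3 = 7.9, rate = 4.5+17.8 = 22.3).
Mode = (α−1)/β = 6.9/22.3 = 0.309.
Mean = α/β = 7.9/22.3 = 0.354.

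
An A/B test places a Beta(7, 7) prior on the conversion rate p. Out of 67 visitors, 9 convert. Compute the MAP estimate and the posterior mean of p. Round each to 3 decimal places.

MAP: 0.190. Posterior mean: 0.198.

Posterior: Beta(7+9, 7+58) = Beta(16, 65).
Mode = (16−1)/(16+65−2) = 15/79 = 0.190.
Mean = 16/(16+65) = 16/81 = 0.198.
Right-skewed posterior ⇒ mode < mean.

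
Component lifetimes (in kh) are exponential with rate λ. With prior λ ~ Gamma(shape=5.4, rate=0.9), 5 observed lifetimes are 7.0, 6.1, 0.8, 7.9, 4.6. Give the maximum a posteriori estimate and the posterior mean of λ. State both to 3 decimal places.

Σ times = 26.4. Posterior: Gamma(shape = 5.4+5 = 10.4, rate = 0.9+26.4 = 27.3).
Mode = (α−1)/β = 9.4/27.3 = 0.344.
Mean = α/β = 10.4/27.3 = 0.381.
The posterior is right-skewed, so the mean exceeds the mode.

λ_MAP = 0.344, E[λ|data] = 0.381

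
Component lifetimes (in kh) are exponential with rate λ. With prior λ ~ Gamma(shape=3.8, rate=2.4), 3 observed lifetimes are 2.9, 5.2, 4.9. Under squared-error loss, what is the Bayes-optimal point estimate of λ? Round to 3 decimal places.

0.442

Σ times = 13.0. Posterior: Gamma(shape = 3.8+3 = 6.8, rate = 2.4+13.0 = 15.4).
Mode = (α−1)/β = 5.8/15.4 = 0.377.
Mean = α/β = 6.8/15.4 = 0.442.
Squared-error loss ⇒ the optimal estimator is the posterior mean.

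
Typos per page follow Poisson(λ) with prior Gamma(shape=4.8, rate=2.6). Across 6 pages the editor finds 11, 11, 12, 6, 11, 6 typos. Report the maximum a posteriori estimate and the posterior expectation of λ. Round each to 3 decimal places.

MAP: 7.070. Posterior mean: 7.186.

Σ counts = 57. Posterior: Gamma(shape = 4.8+57 = 61.8, rate = 2.6+6 = 8.6).
Mode = (α−1)/β = 60.8/8.6 = 7.070.
Mean = α/β = 61.8/8.6 = 7.186.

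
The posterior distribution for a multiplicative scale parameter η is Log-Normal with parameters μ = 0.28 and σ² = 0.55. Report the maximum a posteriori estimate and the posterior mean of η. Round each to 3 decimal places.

η_MAP = 0.763, E[η|data] = 1.742

Mode = exp(μ − σ²) = exp(-0.27) = 0.763.
Mean = exp(μ + σ²/2) = exp(0.555) = 1.742.
The posterior is right-skewed, so the mean exceeds the mode.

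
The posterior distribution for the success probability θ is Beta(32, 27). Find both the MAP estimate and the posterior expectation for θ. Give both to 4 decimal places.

MAP estimate = 0.5439, posterior expectation = 0.5424

Mode = (32−1)/(32+27−2) = 31/57 = 0.5439.
Mean = 32/(32+27) = 32/59 = 0.5424.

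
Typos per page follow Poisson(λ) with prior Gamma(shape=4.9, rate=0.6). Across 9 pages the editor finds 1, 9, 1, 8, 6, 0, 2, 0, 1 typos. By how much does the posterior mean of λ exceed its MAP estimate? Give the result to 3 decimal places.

0.104

Σ counts = 28. Posterior: Gamma(shape = 4.9+28 = 32.9, rate = 0.6+9 = 9.6).
Mode = (α−1)/β = 31.9/9.6 = 3.323.
Mean = α/β = 32.9/9.6 = 3.427.
Difference = 3.427 − 3.323 = 0.104.
Mean > mode: the posterior has a right tail.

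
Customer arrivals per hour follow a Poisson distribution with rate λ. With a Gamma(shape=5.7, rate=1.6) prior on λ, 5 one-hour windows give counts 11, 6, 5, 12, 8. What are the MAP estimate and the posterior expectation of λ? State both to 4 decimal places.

MAP: 7.0758. Posterior mean: 7.2273.

Σ counts = 42. Posterior: Gamma(shape = 5.7+42 = 47.7, rate = 1.6+5 = 6.6).
Mode = (α−1)/β = 46.7/6.6 = 7.0758.
Mean = α/β = 47.7/6.6 = 7.2273.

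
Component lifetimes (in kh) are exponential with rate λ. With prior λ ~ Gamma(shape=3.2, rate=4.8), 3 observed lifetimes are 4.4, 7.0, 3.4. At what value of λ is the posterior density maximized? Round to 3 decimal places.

0.265

Σ times = 14.8. Posterior: Gamma(shape = 3.2+3 = 6.2, rate = 4.8+14.8 = 19.6).
Mode = (α−1)/β = 5.2/19.6 = 0.265.
Mean = α/β = 6.2/19.6 = 0.316.
This is the posterior mode — the MAP estimate.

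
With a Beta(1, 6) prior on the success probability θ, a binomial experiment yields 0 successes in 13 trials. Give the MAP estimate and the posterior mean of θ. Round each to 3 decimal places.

Posterior: Beta(1+0, 6+13) = Beta(1, 19).
Since α = 1 ≤ 1 and β > 1, the Beta density is monotone decreasing on [0,1]; the mode is at 0.
Mean = 1/(1+19) = 0.050.

MAP = 0.000, posterior mean = 0.050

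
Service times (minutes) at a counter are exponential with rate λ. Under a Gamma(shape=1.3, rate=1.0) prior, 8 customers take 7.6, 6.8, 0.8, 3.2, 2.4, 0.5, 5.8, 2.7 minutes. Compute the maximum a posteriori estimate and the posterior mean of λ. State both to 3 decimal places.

MAP: 0.269. Posterior mean: 0.302.

Σ times = 29.8. Posterior: Gamma(shape = 1.3+8 = 9.3, rate = 1.0+29.8 = 30.8).
Mode = (α−1)/β = 8.3/30.8 = 0.269.
Mean = α/β = 9.3/30.8 = 0.302.
Mean > mode: the posterior has a right tail.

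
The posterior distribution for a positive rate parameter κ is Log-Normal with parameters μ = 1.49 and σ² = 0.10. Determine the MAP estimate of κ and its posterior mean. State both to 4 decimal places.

Mode = exp(μ − σ²) = exp(1.39) = 4.0149.
Mean = exp(μ + σ²/2) = exp(1.540) = 4.6646.
Mean > mode: the posterior has a right tail.

MAP = 4.0149, posterior mean = 4.6646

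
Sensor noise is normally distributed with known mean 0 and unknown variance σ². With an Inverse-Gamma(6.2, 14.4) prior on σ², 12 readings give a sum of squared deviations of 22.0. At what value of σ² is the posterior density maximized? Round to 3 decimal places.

1.924

Posterior: Inverse-Gamma(shape = 6.2+12/2 = 12.2, scale = 14.4+22.0/2 = 25.4).
Mode = β/(α+1) = 25.4/13.2 = 1.924.
Mean = β/(α−1) = 25.4/11.2 = 2.268.
This is the posterior mode — the MAP estimate.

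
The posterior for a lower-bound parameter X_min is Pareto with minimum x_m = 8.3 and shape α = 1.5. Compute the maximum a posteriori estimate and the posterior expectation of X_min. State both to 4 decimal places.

maximum a posteriori estimate = 8.3000, posterior expectation = 24.9000

The Pareto density is strictly decreasing on [x_m, ∞), so the mode is x_m = 8.3000.
Mean = α·x_m/(α−1) = 1.5·8.3/0.5 = 24.9000.
The mean is pulled above the mode by the posterior's right skew.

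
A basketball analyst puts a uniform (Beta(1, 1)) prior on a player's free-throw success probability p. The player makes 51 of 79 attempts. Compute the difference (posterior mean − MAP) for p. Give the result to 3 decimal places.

-0.004

Posterior: Beta(1+51, 1+28) = Beta(52, 29).
Mode = (52−1)/(52+29−2) = 51/79 = 0.646.
With a flat prior the MAP equals the MLE, 51/79.
Mean = 52/(52+29) = 52/81 = 0.642.
Difference = 0.642 − 0.646 = -0.004.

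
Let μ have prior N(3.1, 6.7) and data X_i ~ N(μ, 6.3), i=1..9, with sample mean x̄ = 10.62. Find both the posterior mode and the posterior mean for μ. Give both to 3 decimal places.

Posterior for μ is Normal. Precision-weighted mean: (1/6.7·3.1 + 9/6.3·10.62) / (1/6.7 + 9/6.3) = 9.909.
A Normal posterior is symmetric, so mode = mean.

MAP = 9.909; posterior mean = 9.909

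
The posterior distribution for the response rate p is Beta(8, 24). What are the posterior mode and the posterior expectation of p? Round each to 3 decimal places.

Mode = (8−1)/(8+24−2) = 7/30 = 0.233.
Mean = 8/(8+24) = 8/32 = 0.250.
Right-skewed posterior ⇒ mode < mean.

MAP = 0.233; posterior mean = 0.250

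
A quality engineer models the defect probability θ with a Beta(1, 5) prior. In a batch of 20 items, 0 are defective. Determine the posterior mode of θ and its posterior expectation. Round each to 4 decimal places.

MAP = 0.0000, posterior mean = 0.0385

Posterior: Beta(1+0, 5+20) = Beta(1, 25).
Since α = 1 ≤ 1 and β > 1, the Beta density is monotone decreasing on [0,1]; the mode is at 0.
Mean = 1/(1+25) = 0.0385.
Mean > mode: the posterior has a right tail.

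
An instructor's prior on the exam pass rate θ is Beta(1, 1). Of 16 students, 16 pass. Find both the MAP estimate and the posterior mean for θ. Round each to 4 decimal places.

Posterior: Beta(1+16, 1+0) = Beta(17, 1).
Since β = 1 ≤ 1 and α > 1, the Beta density is monotone increasing on [0,1]; the mode is at 1.
Mean = 17/(17+1) = 0.9444.

θ_MAP = 1.0000, E[θ|data] = 0.9444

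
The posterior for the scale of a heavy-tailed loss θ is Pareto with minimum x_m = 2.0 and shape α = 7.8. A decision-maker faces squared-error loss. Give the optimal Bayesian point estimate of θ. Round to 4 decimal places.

The Pareto density is strictly decreasing on [x_m, ∞), so the mode is x_m = 2.0000.
Mean = α·x_m/(α−1) = 7.8·2.0/6.8 = 2.2941.
Squared-error loss ⇒ the optimal estimator is the posterior mean.

2.2941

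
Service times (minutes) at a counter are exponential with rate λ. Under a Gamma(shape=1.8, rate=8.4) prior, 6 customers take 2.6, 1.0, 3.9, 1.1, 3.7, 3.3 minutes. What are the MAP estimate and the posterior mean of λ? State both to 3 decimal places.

MAP = 0.283, posterior mean = 0.325

Σ times = 15.6. Posterior: Gamma(shape = 1.8+6 = 7.8, rate = 8.4+15.6 = 24.0).
Mode = (α−1)/β = 6.8/24.0 = 0.283.
Mean = α/β = 7.8/24.0 = 0.325.
Mean > mode: the posterior has a right tail.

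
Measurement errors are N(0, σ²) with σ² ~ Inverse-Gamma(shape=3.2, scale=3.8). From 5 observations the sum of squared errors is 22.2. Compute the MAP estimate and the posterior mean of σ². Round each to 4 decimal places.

Posterior: Inverse-Gamma(shape = 3.2+5/2 = 5.7, scale = 3.8+22.2/2 = 14.9).
Mode = β/(α+1) = 14.9/6.7 = 2.2239.
Mean = β/(α−1) = 14.9/4.7 = 3.1702.
The mean is pulled above the mode by the posterior's right skew.

MAP: 2.2239. Posterior mean: 3.1702.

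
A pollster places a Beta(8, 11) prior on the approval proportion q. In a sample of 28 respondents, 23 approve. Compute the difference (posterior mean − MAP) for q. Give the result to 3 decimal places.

Posterior: Beta(8+23, 11+5) = Beta(31, 16).
Mode = (31−1)/(31+16−2) = 30/45 = 0.667.
Mean = 31/(31+16) = 31/47 = 0.660.
Difference = 0.660 − 0.667 = -0.007.

-0.007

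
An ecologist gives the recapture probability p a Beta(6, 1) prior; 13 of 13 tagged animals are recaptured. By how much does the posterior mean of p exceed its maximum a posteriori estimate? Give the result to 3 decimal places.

-0.050

Posterior: Beta(6+13, 1+0) = Beta(19, 1).
Since β = 1 ≤ 1 and α > 1, the Beta density is monotone increasing on [0,1]; the mode is at 1.
Mean = 19/(19+1) = 0.950.
Difference = 0.950 − 1.000 = -0.050.
The mean is pulled below the mode by the posterior's left skew.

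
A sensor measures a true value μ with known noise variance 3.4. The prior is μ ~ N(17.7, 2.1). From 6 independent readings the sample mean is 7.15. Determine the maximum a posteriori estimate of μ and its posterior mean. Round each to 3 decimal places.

maximum a posteriori estimate = 9.392, posterior mean = 9.392

Posterior for μ is Normal. Precision-weighted mean: (1/2.1·17.7 + 6/3.4·7.15) / (1/2.1 + 6/3.4) = 9.392.
A Normal posterior is symmetric, so mode = mean.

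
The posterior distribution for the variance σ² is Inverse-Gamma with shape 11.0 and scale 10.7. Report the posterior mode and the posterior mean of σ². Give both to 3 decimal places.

Mode = β/(α+1) = 10.7/12.0 = 0.892.
Mean = β/(α−1) = 10.7/10.0 = 1.070.
Right-skewed posterior ⇒ mode < mean.

MAP = 0.892, posterior mean = 1.070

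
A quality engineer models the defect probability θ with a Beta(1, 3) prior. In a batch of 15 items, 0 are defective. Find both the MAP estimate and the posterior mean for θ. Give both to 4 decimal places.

θ_MAP = 0.0000, E[θ|data] = 0.0526

Posterior: Beta(1+0, 3+15) = Beta(1, 18).
Since α = 1 ≤ 1 and β > 1, the Beta density is monotone decreasing on [0,1]; the mode is at 0.
Mean = 1/(1+18) = 0.0526.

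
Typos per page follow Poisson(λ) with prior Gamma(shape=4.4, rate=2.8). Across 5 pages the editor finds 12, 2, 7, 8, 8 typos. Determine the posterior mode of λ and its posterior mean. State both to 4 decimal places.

Σ counts = 37. Posterior: Gamma(shape = 4.4+37 = 41.4, rate = 2.8+5 = 7.8).
Mode = (α−1)/β = 40.4/7.8 = 5.1795.
Mean = α/β = 41.4/7.8 = 5.3077.

MAP = 5.1795, posterior mean = 5.3077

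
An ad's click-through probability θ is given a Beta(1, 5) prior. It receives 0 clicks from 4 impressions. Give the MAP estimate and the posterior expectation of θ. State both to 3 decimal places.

MAP estimate = 0.000, posterior expectation = 0.100

Posterior: Beta(1+0, 5+4) = Beta(1, 9).
Since α = 1 ≤ 1 and β > 1, the Beta density is monotone decreasing on [0,1]; the mode is at 0.
Mean = 1/(1+9) = 0.100.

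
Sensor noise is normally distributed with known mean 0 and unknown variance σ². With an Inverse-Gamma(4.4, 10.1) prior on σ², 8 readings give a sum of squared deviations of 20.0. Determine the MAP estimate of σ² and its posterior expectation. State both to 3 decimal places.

σ²_MAP = 2.138, E[σ²|data] = 2.716

Posterior: Inverse-Gamma(shape = 4.4+8/2 = 8.4, scale = 10.1+20.0/2 = 20.1).
Mode = β/(α+1) = 20.1/9.4 = 2.138.
Mean = β/(α−1) = 20.1/7.4 = 2.716.
Mean > mode: the posterior has a right tail.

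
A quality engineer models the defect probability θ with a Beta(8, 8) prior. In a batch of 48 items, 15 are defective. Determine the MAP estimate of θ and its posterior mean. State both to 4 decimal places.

MAP = 0.3548, posterior mean = 0.3594

Posterior: Beta(8+15, 8+33) = Beta(23, 41).
Mode = (23−1)/(23+41−2) = 22/62 = 0.3548.
Mean = 23/(23+41) = 23/64 = 0.3594.
Right-skewed posterior ⇒ mode < mean.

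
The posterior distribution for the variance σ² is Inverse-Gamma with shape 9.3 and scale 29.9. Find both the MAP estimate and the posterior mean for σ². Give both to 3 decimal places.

MAP = 2.903; posterior mean = 3.602

Mode = β/(α+1) = 29.9/10.3 = 2.903.
Mean = β/(α−1) = 29.9/8.3 = 3.602.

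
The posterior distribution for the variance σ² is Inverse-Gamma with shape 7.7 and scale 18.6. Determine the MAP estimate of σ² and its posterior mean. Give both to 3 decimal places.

Mode = β/(α+1) = 18.6/8.7 = 2.138.
Mean = β/(α−1) = 18.6/6.7 = 2.776.
The posterior is right-skewed, so the mean exceeds the mode.

MAP = 2.138, posterior mean = 2.776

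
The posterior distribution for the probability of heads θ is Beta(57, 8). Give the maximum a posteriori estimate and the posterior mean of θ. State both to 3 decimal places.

θ_MAP = 0.889, E[θ|data] = 0.877

Mode = (57−1)/(57+8−2) = 56/63 = 0.889.
Mean = 57/(57+8) = 57/65 = 0.877.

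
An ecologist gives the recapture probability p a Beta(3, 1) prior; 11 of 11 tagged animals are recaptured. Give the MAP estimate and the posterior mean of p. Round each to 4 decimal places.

MAP = 1.0000, posterior mean = 0.9333

Posterior: Beta(3+11, 1+0) = Beta(14, 1).
Since β = 1 ≤ 1 and α > 1, the Beta density is monotone increasing on [0,1]; the mode is at 1.
Mean = 14/(14+1) = 0.9333.
Left-skewed posterior ⇒ mean < mode.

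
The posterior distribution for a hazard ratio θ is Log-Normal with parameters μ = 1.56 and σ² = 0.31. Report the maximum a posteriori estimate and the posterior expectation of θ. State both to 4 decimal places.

MAP = 3.4903; posterior mean = 5.5567

Mode = exp(μ − σ²) = exp(1.25) = 3.4903.
Mean = exp(μ + σ²/2) = exp(1.715) = 5.5567.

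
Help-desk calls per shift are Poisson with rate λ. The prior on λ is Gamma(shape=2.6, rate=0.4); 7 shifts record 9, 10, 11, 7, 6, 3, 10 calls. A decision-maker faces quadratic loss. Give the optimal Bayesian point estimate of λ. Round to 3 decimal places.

Σ counts = 56. Posterior: Gamma(shape = 2.6+56 = 58.6, rate = 0.4+7 = 7.4).
Mode = (α−1)/β = 57.6/7.4 = 7.784.
Mean = α/β = 58.6/7.4 = 7.919.
Quadratic loss ⇒ the optimal estimator is the posterior mean.

7.919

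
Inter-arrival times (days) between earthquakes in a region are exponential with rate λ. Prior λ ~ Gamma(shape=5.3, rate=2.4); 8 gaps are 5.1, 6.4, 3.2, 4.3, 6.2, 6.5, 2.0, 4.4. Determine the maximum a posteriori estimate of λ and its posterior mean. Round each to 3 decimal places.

Σ times = 38.1. Posterior: Gamma(shape = 5.3+8 = 13.3, rate = 2.4+38.1 = 40.5).
Mode = (α−1)/β = 12.3/40.5 = 0.304.
Mean = α/β = 13.3/40.5 = 0.328.
The mean is pulled above the mode by the posterior's right skew.

MAP = 0.304, posterior mean = 0.328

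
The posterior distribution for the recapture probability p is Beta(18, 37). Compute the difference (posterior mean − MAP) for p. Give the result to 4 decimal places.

0.0065

Mode = (18−1)/(18+37−2) = 17/53 = 0.3208.
Mean = 18/(18+37) = 18/55 = 0.3273.
Difference = 0.3273 − 0.3208 = 0.0065.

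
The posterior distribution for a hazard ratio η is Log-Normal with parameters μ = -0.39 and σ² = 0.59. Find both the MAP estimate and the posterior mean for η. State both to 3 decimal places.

Mode = exp(μ − σ²) = exp(-0.98) = 0.375.
Mean = exp(μ + σ²/2) = exp(-0.095) = 0.909.

MAP = 0.375, posterior mean = 0.909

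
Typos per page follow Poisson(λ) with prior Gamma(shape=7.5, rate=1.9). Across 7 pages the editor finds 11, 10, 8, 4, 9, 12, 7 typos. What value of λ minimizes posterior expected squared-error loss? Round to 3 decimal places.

7.697

Σ counts = 61. Posterior: Gamma(shape = 7.5+61 = 68.5, rate = 1.9+7 = 8.9).
Mode = (α−1)/β = 67.5/8.9 = 7.584.
Mean = α/β = 68.5/8.9 = 7.697.
Squared-error loss ⇒ the optimal estimator is the posterior mean.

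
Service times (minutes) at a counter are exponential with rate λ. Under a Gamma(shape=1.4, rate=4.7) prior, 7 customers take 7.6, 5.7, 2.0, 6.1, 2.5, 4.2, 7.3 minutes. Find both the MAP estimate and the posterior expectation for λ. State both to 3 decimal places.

MAP = 0.185, posterior mean = 0.209

Σ times = 35.4. Posterior: Gamma(shape = 1.4+7 = 8.4, rate = 4.7+35.4 = 40.1).
Mode = (α−1)/β = 7.4/40.1 = 0.185.
Mean = α/β = 8.4/40.1 = 0.209.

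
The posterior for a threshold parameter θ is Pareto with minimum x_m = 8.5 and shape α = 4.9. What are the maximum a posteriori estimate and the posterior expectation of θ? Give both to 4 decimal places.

The Pareto density is strictly decreasing on [x_m, ∞), so the mode is x_m = 8.5000.
Mean = α·x_m/(α−1) = 4.9·8.5/3.9 = 10.6795.
Right-skewed posterior ⇒ mode < mean.

maximum a posteriori estimate = 8.5000, posterior expectation = 10.6795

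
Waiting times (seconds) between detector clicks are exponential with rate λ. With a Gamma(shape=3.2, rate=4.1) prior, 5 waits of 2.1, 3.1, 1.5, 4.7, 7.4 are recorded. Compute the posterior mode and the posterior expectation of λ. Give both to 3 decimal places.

Σ times = 18.8. Posterior: Gamma(shape = 3.2+5 = 8.2, rate = 4.1+18.8 = 22.9).
Mode = (α−1)/β = 7.2/22.9 = 0.314.
Mean = α/β = 8.2/22.9 = 0.358.
Right-skewed posterior ⇒ mode < mean.

MAP = 0.314; posterior mean = 0.358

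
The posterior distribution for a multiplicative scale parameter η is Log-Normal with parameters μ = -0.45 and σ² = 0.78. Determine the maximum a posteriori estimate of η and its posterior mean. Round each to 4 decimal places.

maximum a posteriori estimate = 0.2923, posterior mean = 0.9418

Mode = exp(μ − σ²) = exp(-1.23) = 0.2923.
Mean = exp(μ + σ²/2) = exp(-0.060) = 0.9418.
The posterior is right-skewed, so the mean exceeds the mode.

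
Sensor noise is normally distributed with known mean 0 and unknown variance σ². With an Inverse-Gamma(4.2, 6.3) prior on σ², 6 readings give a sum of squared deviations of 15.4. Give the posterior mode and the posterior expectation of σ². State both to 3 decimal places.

Posterior: Inverse-Gamma(shape = 4.2+6/2 = 7.2, scale = 6.3+15.4/2 = 14.0).
Mode = β/(α+1) = 14.0/8.2 = 1.707.
Mean = β/(α−1) = 14.0/6.2 = 2.258.
The mean is pulled above the mode by the posterior's right skew.

MAP = 1.707, posterior mean = 2.258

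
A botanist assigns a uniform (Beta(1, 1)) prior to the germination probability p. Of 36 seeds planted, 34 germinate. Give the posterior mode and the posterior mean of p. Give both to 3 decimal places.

MAP = 0.944, posterior mean = 0.921

Posterior: Beta(1+34, 1+2) = Beta(35, 3).
Mode = (35−1)/(35+3−2) = 34/36 = 0.944.
With a flat prior the MAP equals the MLE, 34/36.
Mean = 35/(35+3) = 35/38 = 0.921.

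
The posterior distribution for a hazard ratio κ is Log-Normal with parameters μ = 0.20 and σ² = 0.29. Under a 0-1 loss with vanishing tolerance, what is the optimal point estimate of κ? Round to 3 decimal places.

0.914

Mode = exp(μ − σ²) = exp(-0.09) = 0.914.
Mean = exp(μ + σ²/2) = exp(0.345) = 1.412.
This is the posterior mode — the MAP estimate.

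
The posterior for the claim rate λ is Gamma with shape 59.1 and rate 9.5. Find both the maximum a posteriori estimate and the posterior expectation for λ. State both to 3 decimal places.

Mode = (α−1)/β = 58.1/9.5 = 6.116.
Mean = α/β = 59.1/9.5 = 6.221.
The mean is pulled above the mode by the posterior's right skew.

MAP: 6.116. Posterior mean: 6.221.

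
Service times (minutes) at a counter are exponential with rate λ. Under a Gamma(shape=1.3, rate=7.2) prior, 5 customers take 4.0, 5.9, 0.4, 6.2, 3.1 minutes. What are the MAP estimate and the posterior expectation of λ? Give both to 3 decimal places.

MAP: 0.198. Posterior mean: 0.235.

Σ times = 19.6. Posterior: Gamma(shape = 1.3+5 = 6.3, rate = 7.2+19.6 = 26.8).
Mode = (α−1)/β = 5.3/26.8 = 0.198.
Mean = α/β = 6.3/26.8 = 0.235.
Right-skewed posterior ⇒ mode < mean.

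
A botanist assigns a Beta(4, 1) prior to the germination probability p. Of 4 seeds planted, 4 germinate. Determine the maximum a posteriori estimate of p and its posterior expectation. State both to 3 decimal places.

MAP = 1.000, posterior mean = 0.889

Posterior: Beta(4+4, 1+0) = Beta(8, 1).
Since β = 1 ≤ 1 and α > 1, the Beta density is monotone increasing on [0,1]; the mode is at 1.
Mean = 8/(8+1) = 0.889.
The mean is pulled below the mode by the posterior's left skew.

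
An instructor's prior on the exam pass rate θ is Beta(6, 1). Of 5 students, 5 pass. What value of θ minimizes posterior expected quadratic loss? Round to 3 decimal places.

Posterior: Beta(6+5, 1+0) = Beta(11, 1).
Since β = 1 ≤ 1 and α > 1, the Beta density is monotone increasing on [0,1]; the mode is at 1.
Mean = 11/(11+1) = 0.917.
Quadratic loss ⇒ the optimal estimator is the posterior mean.

0.917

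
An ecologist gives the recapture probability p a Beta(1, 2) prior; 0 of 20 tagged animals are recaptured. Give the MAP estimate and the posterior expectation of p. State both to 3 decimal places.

Posterior: Beta(1+0, 2+20) = Beta(1, 22).
Since α = 1 ≤ 1 and β > 1, the Beta density is monotone decreasing on [0,1]; the mode is at 0.
Mean = 1/(1+22) = 0.043.

MAP estimate = 0.000, posterior expectation = 0.043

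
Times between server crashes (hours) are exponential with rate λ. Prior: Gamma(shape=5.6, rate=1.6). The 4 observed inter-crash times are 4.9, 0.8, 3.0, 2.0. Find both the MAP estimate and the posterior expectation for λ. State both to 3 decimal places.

MAP = 0.699; posterior mean = 0.780

Σ times = 10.7. Posterior: Gamma(shape = 5.6+4 = 9.6, rate = 1.6+10.7 = 12.3).
Mode = (α−1)/β = 8.6/12.3 = 0.699.
Mean = α/β = 9.6/12.3 = 0.780.
The posterior is right-skewed, so the mean exceeds the mode.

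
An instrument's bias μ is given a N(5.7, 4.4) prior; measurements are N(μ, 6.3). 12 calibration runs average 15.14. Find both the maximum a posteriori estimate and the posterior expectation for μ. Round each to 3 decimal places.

Posterior for μ is Normal. Precision-weighted mean: (1/4.4·5.7 + 12/6.3·15.14) / (1/4.4 + 12/6.3) = 14.134.
A Normal posterior is symmetric, so mode = mean.

μ_MAP = 14.134, E[μ|data] = 14.134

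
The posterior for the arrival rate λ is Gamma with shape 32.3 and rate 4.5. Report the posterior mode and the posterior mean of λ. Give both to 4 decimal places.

Mode = (α−1)/β = 31.3/4.5 = 6.9556.
Mean = α/β = 32.3/4.5 = 7.1778.

posterior mode = 6.9556, posterior mean = 7.1778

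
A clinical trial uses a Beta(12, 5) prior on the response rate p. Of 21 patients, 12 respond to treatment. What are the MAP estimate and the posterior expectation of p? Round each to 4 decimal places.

Posterior: Beta(12+12, 5+9) = Beta(24, 14).
Mode = (24−1)/(24+14−2) = 23/36 = 0.6389.
Mean = 24/(24+14) = 24/38 = 0.6316.

MAP = 0.6389, posterior mean = 0.6316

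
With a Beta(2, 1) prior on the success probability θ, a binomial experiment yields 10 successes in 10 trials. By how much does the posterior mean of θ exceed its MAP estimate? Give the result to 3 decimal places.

-0.077

Posterior: Beta(2+10, 1+0) = Beta(12, 1).
Since β = 1 ≤ 1 and α > 1, the Beta density is monotone increasing on [0,1]; the mode is at 1.
Mean = 12/(12+1) = 0.923.
Difference = 0.923 − 1.000 = -0.077.
The mean is pulled below the mode by the posterior's left skew.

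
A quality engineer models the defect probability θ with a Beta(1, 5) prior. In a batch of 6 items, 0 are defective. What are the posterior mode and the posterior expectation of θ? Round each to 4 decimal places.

MAP: 0.0000. Posterior mean: 0.0833.

Posterior: Beta(1+0, 5+6) = Beta(1, 11).
Since α = 1 ≤ 1 and β > 1, the Beta density is monotone decreasing on [0,1]; the mode is at 0.
Mean = 1/(1+11) = 0.0833.
The mean is pulled above the mode by the posterior's right skew.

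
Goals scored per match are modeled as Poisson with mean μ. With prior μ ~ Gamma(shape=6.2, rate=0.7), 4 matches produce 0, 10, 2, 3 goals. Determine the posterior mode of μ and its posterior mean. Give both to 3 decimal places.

μ_MAP = 4.298, E[μ|data] = 4.511

Σ counts = 15. Posterior: Gamma(shape = 6.2+15 = 21.2, rate = 0.7+4 = 4.7).
Mode = (α−1)/β = 20.2/4.7 = 4.298.
Mean = α/β = 21.2/4.7 = 4.511.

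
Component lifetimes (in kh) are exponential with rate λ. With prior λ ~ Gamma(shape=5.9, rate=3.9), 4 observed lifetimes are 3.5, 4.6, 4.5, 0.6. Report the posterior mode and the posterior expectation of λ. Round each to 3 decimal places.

Σ times = 13.2. Posterior: Gamma(shape = 5.9+4 = 9.9, rate = 3.9+13.2 = 17.1).
Mode = (α−1)/β = 8.9/17.1 = 0.520.
Mean = α/β = 9.9/17.1 = 0.579.

MAP = 0.520, posterior mean = 0.579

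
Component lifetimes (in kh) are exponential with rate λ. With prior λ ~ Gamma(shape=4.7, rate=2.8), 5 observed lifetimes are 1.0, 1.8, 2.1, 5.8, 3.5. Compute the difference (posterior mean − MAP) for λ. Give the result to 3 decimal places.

Σ times = 14.2. Posterior: Gamma(shape = 4.7+5 = 9.7, rate = 2.8+14.2 = 17.0).
Mode = (α−1)/β = 8.7/17.0 = 0.512.
Mean = α/β = 9.7/17.0 = 0.571.
Difference = 0.571 − 0.512 = 0.059.

0.059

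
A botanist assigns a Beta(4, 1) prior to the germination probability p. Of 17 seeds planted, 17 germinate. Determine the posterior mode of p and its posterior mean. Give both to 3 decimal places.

p_MAP = 1.000, E[p|data] = 0.955

Posterior: Beta(4+17, 1+0) = Beta(21, 1).
Since β = 1 ≤ 1 and α > 1, the Beta density is monotone increasing on [0,1]; the mode is at 1.
Mean = 21/(21+1) = 0.955.
Left-skewed posterior ⇒ mean < mode.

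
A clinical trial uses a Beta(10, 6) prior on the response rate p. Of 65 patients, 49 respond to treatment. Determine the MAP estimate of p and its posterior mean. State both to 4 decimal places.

Posterior: Beta(10+49, 6+16) = Beta(59, 22).
Mode = (59−1)/(59+22−2) = 58/79 = 0.7342.
Mean = 59/(59+22) = 59/81 = 0.7284.

MAP = 0.7342, posterior mean = 0.7284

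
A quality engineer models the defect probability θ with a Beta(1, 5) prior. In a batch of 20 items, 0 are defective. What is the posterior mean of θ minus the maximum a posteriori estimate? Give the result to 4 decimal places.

0.0385

Posterior: Beta(1+0, 5+20) = Beta(1, 25).
Since α = 1 ≤ 1 and β > 1, the Beta density is monotone decreasing on [0,1]; the mode is at 0.
Mean = 1/(1+25) = 0.0385.
Difference = 0.0385 − 0.0000 = 0.0385.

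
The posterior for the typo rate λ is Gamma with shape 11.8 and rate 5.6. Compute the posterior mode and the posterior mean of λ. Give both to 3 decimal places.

Mode = (α−1)/β = 10.8/5.6 = 1.929.
Mean = α/β = 11.8/5.6 = 2.107.
Mean > mode: the posterior has a right tail.

MAP = 1.929, posterior mean = 2.107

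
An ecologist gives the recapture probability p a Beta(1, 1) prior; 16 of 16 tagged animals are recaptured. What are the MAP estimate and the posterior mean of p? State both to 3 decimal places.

Posterior: Beta(1+16, 1+0) = Beta(17, 1).
Since β = 1 ≤ 1 and α > 1, the Beta density is monotone increasing on [0,1]; the mode is at 1.
Mean = 17/(17+1) = 0.944.
The mean is pulled below the mode by the posterior's left skew.

MAP estimate = 1.000, posterior mean = 0.944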